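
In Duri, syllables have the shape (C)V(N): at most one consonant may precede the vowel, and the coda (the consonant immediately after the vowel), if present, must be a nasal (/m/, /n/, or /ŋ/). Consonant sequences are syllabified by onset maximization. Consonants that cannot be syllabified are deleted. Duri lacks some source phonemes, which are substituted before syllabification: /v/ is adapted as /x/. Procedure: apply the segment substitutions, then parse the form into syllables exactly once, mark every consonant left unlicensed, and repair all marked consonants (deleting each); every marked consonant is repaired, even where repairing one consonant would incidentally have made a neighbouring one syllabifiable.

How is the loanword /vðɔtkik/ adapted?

Substitution: /v/ → /x/, giving /xðɔtkik/.
Syllabifying with onset maximization leaves /x/, /t/, /k/ stranded (only a nasal (/m/, /n/, or /ŋ/) is licensed in coda position; onsets are limited to one consonant).
Deletion applies to /x/, /t/, /k/.

ðɔki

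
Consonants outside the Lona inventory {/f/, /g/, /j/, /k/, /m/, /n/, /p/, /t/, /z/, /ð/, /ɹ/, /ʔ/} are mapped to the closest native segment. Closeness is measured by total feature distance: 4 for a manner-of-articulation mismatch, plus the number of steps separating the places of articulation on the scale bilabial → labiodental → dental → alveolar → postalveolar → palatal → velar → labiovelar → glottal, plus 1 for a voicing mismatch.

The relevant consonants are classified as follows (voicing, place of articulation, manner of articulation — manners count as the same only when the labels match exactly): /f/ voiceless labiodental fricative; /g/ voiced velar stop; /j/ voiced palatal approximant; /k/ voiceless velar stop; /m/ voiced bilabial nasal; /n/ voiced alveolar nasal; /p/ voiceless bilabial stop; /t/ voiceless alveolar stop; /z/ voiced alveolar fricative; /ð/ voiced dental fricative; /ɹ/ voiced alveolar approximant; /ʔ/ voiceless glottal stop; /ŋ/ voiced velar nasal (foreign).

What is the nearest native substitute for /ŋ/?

/n/ is closest: same manner (nasal), place distance 3 (velar→alveolar), same voicing; total 3. Next closest is /g/ at distance 4.

n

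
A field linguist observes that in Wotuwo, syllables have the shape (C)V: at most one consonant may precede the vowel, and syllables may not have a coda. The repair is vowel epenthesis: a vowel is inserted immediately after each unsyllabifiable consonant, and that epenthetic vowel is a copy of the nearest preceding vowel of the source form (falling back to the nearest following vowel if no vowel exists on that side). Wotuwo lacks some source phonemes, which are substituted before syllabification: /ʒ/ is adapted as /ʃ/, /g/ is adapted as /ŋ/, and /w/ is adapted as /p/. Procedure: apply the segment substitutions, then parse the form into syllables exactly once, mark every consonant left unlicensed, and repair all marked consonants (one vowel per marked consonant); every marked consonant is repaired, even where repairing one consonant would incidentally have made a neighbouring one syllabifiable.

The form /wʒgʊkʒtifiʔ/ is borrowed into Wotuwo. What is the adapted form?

pʊʃʊŋʊkʊʃʊtifiʔi

Substitution: /w/ → /p/, /ʒ/ → /ʃ/, /g/ → /ŋ/, giving /pʃŋʊkʃtifiʔ/.
Syllabifying with onset maximization leaves /p/, /ʃ/, /k/, /ʃ/, /ʔ/ stranded (no codas are permitted; onsets are limited to one consonant).
Epenthesis after each stranded consonant: /p/ → /pʊ/, /ʃ/ → /ʃʊ/, /k/ → /kʊ/, /ʃ/ → /ʃʊ/, /ʔ/ → /ʔi/.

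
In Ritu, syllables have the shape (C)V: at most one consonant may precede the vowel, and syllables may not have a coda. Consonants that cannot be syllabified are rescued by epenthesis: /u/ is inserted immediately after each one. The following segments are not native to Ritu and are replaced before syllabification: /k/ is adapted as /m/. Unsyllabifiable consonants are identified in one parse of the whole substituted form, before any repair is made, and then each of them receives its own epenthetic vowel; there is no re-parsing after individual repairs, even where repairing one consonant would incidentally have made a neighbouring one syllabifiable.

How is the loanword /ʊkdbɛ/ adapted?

Substitution: /k/ → /m/, giving /ʊmdbɛ/.
The consonants /m/, /d/ cannot be parsed into a legal (C)V syllable (no codas are permitted; onsets are limited to one consonant).
Each unlicensed consonant becomes the onset of a new syllable: /m/ → /mu/, /d/ → /du/.

ʊmudubɛ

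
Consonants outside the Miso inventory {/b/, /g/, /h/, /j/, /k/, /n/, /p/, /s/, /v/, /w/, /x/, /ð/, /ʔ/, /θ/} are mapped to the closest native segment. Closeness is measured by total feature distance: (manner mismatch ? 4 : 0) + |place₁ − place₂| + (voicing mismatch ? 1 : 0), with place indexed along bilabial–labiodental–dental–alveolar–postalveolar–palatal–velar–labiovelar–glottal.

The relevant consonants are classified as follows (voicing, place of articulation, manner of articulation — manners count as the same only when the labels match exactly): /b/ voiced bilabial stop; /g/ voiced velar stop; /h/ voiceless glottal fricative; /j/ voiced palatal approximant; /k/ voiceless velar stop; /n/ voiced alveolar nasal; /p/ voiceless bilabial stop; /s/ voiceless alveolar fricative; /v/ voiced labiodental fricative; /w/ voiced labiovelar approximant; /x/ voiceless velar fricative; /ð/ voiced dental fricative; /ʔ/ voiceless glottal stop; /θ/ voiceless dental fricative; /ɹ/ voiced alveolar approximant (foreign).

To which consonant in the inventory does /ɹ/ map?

j

/j/ is closest: same manner (approximant), place distance 2 (alveolar→palatal), same voicing; total 2. Next closest is /n/ at distance 4.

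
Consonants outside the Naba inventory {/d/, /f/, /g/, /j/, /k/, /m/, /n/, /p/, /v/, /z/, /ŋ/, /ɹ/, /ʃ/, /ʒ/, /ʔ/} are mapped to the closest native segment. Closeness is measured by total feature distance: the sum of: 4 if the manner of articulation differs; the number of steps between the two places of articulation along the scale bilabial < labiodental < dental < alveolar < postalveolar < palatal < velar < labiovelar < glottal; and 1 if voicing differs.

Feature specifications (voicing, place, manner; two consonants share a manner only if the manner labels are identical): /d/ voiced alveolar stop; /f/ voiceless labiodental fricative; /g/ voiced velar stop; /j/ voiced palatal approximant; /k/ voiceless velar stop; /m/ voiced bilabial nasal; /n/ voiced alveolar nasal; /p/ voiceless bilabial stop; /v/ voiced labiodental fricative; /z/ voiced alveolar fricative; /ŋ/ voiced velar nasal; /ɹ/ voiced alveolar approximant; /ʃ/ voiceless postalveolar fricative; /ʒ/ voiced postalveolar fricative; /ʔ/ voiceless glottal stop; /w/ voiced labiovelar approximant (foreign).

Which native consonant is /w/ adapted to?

/j/ is closest: same manner (approximant), place distance 2 (labiovelar→palatal), same voicing; total 2. Next closest is /ɹ/ at distance 4.

j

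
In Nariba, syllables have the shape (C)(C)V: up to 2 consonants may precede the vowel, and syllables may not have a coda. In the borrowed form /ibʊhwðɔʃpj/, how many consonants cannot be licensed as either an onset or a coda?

4

The consonants /h/, /ʃ/, /p/, /j/ cannot be parsed into a legal (C)(C)V syllable (no codas are permitted; onsets may contain at most 2 consonants).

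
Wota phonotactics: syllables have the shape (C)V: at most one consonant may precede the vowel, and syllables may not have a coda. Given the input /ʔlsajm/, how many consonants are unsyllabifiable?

Syllabifying with onset maximization leaves /ʔ/, /l/, /j/, /m/ stranded (no codas are permitted; onsets are limited to one consonant).

4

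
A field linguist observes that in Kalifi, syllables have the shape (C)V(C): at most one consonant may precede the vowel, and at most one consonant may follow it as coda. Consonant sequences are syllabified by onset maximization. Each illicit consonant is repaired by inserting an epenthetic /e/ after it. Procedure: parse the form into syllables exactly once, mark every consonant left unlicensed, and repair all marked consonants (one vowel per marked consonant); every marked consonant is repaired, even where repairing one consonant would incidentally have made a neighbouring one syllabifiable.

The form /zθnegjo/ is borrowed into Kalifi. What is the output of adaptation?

zeθenegjo

Under (C)V(C), the unsyllabifiable consonants are /z/, /θ/ (at most one coda consonant is licensed; onsets are limited to one consonant).
Inserting the epenthetic vowel yields /z/ → /ze/, /θ/ → /θe/.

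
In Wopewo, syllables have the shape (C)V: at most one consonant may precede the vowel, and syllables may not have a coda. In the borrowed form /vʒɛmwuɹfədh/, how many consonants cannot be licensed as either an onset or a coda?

5

Syllabifying with onset maximization leaves /v/, /m/, /ɹ/, /d/, /h/ stranded (no codas are permitted; onsets are limited to one consonant).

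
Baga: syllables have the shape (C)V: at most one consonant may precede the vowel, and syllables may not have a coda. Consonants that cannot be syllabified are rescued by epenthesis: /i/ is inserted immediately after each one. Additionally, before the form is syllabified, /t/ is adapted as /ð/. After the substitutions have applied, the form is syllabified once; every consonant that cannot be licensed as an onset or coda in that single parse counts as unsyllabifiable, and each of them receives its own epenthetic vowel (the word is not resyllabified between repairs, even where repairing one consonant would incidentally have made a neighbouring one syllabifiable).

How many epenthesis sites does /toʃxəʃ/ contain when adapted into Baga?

After substitution the input is /ðoʃxəʃ/.
The unsyllabifiable consonants are /ʃ/, /ʃ/; each receives one epenthetic vowel.

2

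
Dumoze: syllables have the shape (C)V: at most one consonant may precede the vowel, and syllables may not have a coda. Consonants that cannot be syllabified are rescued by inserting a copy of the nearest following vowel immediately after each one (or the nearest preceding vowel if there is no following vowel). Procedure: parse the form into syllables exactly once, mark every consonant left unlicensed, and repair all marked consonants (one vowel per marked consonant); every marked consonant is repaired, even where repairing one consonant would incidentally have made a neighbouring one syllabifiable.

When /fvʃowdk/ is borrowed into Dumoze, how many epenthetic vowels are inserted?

5

The unsyllabifiable consonants are /f/, /v/, /w/, /d/, /k/; each receives one epenthetic vowel.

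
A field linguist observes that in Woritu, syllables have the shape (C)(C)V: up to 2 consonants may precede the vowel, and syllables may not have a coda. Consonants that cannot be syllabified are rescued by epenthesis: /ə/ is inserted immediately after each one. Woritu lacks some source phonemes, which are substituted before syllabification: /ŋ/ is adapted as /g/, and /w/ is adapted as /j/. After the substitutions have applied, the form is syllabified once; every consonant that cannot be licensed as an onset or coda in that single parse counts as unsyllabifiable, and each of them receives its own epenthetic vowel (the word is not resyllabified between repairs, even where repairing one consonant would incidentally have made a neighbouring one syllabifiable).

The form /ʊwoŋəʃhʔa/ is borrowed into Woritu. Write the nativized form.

ʊjogəʃəhʔa

Substitution: /w/ → /j/, /ŋ/ → /g/, giving /ʊjogəʃhʔa/.
Under (C)(C)V, the unsyllabifiable consonants are /ʃ/ (no codas are permitted; onsets may contain at most 2 consonants).
Epenthesis after each stranded consonant: /ʃ/ → /ʃə/.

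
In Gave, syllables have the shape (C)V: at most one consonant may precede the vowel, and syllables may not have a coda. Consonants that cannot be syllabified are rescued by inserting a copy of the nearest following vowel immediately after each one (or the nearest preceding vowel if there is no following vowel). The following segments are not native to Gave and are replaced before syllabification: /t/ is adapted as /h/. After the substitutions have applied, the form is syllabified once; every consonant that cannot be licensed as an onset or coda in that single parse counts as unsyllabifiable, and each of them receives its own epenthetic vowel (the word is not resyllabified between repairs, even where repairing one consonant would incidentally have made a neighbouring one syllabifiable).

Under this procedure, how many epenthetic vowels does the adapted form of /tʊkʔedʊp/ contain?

After substitution the input is /hʊkʔedʊp/.
The unsyllabifiable consonants are /k/, /p/; each receives one epenthetic vowel.

2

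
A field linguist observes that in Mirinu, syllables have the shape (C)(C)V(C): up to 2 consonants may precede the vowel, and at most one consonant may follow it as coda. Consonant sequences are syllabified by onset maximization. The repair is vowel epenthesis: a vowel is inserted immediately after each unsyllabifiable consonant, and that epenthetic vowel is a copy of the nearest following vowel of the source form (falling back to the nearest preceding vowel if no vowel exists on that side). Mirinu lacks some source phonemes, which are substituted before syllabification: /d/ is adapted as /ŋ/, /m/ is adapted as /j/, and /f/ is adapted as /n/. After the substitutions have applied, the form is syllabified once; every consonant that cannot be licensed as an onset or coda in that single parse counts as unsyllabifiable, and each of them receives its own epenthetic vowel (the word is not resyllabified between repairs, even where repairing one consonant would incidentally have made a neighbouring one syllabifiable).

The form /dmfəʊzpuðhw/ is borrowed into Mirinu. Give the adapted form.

Substitution: /d/ → /ŋ/, /m/ → /j/, /f/ → /n/, giving /ŋjnəʊzpuðhw/.
The consonants /ŋ/, /h/, /w/ cannot be parsed into a legal (C)(C)V(C) syllable (at most one coda consonant is licensed; onsets may contain at most 2 consonants).
Each unlicensed consonant becomes the onset of a new syllable: /ŋ/ → /ŋə/, /h/ → /hu/, /w/ → /wu/.

ŋəjnəʊzpuðhuwu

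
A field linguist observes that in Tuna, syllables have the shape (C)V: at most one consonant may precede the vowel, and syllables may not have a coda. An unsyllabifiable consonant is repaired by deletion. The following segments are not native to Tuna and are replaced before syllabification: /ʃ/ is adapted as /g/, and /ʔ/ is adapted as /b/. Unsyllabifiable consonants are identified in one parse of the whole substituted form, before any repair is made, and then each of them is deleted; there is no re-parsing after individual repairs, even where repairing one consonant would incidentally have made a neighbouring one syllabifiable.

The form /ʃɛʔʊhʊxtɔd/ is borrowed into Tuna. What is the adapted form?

gɛbʊhʊtɔ

Substitution: /ʃ/ → /g/, /ʔ/ → /b/, giving /gɛbʊhʊxtɔd/.
The consonants /x/, /d/ cannot be parsed into a legal (C)V syllable (no codas are permitted; onsets are limited to one consonant).
Deletion applies to /x/, /d/.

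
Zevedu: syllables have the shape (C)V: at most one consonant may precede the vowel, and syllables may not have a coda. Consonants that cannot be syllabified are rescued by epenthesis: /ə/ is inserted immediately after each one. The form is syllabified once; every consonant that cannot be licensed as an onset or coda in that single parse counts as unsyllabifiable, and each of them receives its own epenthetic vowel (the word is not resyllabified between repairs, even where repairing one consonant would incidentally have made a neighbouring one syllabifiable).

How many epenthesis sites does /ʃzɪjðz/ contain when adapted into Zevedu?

4

The unsyllabifiable consonants are /ʃ/, /j/, /ð/, /z/; each receives one epenthetic vowel.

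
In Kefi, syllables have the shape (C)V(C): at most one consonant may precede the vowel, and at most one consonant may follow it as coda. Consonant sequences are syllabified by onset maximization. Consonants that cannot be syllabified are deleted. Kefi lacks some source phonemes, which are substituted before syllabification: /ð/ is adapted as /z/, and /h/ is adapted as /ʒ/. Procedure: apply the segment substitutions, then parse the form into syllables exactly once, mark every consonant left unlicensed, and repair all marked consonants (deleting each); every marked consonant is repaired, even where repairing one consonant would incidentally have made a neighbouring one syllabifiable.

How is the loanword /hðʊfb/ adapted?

zʊf

Substitution: /h/ → /ʒ/, /ð/ → /z/, giving /ʒzʊfb/.
Syllabifying with onset maximization leaves /ʒ/, /b/ stranded (at most one coda consonant is licensed; onsets are limited to one consonant).
Deletion applies to /ʒ/, /b/.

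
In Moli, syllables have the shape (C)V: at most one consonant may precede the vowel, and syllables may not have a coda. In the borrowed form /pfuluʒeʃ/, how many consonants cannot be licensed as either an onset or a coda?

The consonants /p/, /ʃ/ cannot be parsed into a legal (C)V syllable (no codas are permitted; onsets are limited to one consonant).

2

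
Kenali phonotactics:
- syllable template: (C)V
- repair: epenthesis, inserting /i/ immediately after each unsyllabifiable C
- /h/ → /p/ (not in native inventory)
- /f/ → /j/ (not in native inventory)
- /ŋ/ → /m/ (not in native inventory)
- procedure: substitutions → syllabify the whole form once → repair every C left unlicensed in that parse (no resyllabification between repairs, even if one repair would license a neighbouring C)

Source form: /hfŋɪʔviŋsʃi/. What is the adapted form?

pijimɪʔivimisiʃi

Substitution: /h/ → /p/, /f/ → /j/, /ŋ/ → /m/, giving /pjmɪʔvimsʃi/.
The consonants /p/, /j/, /ʔ/, /m/, /s/ cannot be parsed into a legal (C)V syllable (no codas are permitted; onsets are limited to one consonant).
Inserting the epenthetic vowel yields /p/ → /pi/, /j/ → /ji/, /ʔ/ → /ʔi/, /m/ → /mi/, /s/ → /si/.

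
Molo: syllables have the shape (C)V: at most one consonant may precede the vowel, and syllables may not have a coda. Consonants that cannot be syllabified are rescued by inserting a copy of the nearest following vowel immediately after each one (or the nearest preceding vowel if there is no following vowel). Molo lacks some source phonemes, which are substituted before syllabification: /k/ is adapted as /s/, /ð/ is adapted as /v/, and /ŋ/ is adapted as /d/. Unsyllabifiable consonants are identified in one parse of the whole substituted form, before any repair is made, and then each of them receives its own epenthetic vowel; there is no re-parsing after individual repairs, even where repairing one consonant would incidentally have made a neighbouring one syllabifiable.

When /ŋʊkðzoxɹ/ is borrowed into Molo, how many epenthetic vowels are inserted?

4

After substitution the input is /dʊsvzoxɹ/.
The unsyllabifiable consonants are /s/, /v/, /x/, /ɹ/; each receives one epenthetic vowel.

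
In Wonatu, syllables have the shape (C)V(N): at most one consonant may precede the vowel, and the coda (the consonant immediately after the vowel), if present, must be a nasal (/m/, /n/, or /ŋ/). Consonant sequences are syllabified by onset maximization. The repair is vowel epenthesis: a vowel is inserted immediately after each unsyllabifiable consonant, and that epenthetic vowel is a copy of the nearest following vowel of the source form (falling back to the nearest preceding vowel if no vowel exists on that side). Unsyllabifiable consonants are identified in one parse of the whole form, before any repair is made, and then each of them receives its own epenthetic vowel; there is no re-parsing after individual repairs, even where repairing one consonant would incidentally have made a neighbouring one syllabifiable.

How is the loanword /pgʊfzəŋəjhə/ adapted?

The consonants /p/, /f/, /j/ cannot be parsed into a legal (C)V(N) syllable (only a nasal (/m/, /n/, or /ŋ/) is licensed in coda position; onsets are limited to one consonant).
Each unlicensed consonant becomes the onset of a new syllable: /p/ → /pʊ/, /f/ → /fə/, /j/ → /jə/.

pʊgʊfəzəŋəjəhə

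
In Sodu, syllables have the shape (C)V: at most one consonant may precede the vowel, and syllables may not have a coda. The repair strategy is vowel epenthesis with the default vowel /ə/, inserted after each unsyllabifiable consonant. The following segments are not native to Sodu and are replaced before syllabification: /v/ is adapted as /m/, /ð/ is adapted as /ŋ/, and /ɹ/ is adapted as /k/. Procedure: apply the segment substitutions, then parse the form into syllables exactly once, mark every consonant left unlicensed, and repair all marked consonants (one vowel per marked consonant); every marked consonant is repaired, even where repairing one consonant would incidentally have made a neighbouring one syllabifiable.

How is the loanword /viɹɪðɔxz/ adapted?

Substitution: /v/ → /m/, /ɹ/ → /k/, /ð/ → /ŋ/, giving /mikɪŋɔxz/.
Syllabifying with onset maximization leaves /x/, /z/ stranded (no codas are permitted; onsets are limited to one consonant).
Inserting the epenthetic vowel yields /x/ → /xə/, /z/ → /zə/.

mikɪŋɔxəzə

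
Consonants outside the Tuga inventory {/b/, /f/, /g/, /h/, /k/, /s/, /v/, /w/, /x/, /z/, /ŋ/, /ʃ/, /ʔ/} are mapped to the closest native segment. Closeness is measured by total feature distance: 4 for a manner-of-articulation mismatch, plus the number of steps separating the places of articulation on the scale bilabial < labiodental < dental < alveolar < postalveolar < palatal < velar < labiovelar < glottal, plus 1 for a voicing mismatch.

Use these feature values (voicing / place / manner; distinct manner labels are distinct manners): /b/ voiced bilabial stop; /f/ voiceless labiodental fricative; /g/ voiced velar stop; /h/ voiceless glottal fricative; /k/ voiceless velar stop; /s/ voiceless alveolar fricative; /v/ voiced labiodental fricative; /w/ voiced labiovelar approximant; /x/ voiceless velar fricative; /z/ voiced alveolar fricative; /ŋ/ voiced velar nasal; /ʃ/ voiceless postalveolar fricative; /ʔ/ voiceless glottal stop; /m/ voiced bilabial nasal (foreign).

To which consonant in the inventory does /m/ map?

b

/b/ is closest: manner differs (nasal→stop, +4), place distance 0 (bilabial→bilabial), same voicing; total 4. Next closest is /v/ at distance 5.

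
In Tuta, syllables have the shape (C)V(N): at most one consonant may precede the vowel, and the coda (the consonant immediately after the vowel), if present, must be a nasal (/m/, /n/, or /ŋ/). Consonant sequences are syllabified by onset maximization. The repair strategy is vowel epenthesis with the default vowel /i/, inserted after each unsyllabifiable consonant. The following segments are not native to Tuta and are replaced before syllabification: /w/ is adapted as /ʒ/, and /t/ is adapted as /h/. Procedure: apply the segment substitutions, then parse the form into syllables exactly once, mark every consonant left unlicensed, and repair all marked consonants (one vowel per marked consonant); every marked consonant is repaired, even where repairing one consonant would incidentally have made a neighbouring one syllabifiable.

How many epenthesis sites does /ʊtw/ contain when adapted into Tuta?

After substitution the input is /ʊhʒ/.
The unsyllabifiable consonants are /h/, /ʒ/; each receives one epenthetic vowel.

2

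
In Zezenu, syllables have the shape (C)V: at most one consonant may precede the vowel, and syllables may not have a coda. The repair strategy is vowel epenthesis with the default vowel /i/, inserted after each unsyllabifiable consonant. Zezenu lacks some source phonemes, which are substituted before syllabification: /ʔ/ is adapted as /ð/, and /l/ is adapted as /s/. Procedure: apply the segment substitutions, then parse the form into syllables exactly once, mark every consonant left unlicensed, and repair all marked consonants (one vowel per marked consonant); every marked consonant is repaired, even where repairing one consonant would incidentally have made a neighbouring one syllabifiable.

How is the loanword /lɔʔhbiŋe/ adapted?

Substitution: /l/ → /s/, /ʔ/ → /ð/, giving /sɔðhbiŋe/.
The consonants /ð/, /h/ cannot be parsed into a legal (C)V syllable (no codas are permitted; onsets are limited to one consonant).
Each unlicensed consonant becomes the onset of a new syllable: /ð/ → /ði/, /h/ → /hi/.

sɔðihibiŋe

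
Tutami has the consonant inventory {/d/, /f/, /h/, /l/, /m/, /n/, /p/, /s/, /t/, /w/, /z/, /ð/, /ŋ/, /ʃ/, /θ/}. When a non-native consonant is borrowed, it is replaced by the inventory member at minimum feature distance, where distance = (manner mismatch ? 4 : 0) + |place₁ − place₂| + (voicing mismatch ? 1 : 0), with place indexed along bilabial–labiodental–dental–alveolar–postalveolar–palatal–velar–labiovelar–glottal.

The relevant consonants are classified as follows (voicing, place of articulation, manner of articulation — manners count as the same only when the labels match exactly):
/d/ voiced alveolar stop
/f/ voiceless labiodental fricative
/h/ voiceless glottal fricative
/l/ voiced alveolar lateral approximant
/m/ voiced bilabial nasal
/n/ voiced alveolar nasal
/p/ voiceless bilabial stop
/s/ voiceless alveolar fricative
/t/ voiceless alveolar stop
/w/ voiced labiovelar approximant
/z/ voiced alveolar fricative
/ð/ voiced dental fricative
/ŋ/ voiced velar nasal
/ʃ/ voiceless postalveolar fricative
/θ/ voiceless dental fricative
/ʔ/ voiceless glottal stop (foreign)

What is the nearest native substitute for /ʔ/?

/h/ is closest: manner differs (stop→fricative, +4), place distance 0 (glottal→glottal), same voicing; total 4. Next closest is /t/ at distance 5.

h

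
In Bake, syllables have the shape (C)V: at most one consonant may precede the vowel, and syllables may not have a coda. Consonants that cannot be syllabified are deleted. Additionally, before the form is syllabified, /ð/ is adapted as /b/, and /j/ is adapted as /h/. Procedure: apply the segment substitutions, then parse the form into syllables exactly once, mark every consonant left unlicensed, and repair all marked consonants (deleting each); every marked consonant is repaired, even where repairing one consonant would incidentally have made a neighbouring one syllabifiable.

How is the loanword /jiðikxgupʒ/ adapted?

hibigu

Substitution: /j/ → /h/, /ð/ → /b/, giving /hibikxgupʒ/.
The consonants /k/, /x/, /p/, /ʒ/ cannot be parsed into a legal (C)V syllable (no codas are permitted; onsets are limited to one consonant).
Deleting the stranded consonants removes /k/, /x/, /p/, /ʒ/.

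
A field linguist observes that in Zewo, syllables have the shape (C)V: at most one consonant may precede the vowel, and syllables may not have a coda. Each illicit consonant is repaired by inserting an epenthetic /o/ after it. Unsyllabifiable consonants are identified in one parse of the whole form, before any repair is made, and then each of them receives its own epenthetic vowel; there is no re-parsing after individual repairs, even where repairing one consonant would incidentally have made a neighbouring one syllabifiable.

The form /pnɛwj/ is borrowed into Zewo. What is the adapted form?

The consonants /p/, /w/, /j/ cannot be parsed into a legal (C)V syllable (no codas are permitted; onsets are limited to one consonant).
Epenthesis after each stranded consonant: /p/ → /po/, /w/ → /wo/, /j/ → /jo/.

ponɛwojo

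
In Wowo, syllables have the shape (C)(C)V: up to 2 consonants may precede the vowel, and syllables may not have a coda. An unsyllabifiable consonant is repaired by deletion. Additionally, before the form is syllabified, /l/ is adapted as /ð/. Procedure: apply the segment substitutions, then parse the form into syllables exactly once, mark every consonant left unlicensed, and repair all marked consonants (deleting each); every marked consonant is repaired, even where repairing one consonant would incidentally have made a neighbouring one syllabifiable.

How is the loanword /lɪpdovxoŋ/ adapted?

ðɪpdovxo

Substitution: /l/ → /ð/, giving /ðɪpdovxoŋ/.
The consonants /ŋ/ cannot be parsed into a legal (C)(C)V syllable (no codas are permitted; onsets may contain at most 2 consonants).
Each unlicensed consonant is deleted: /ŋ/.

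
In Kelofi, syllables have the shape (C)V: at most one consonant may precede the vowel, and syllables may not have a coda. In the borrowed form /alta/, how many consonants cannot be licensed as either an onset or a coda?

Syllabifying with onset maximization leaves /l/ stranded (no codas are permitted; onsets are limited to one consonant).

1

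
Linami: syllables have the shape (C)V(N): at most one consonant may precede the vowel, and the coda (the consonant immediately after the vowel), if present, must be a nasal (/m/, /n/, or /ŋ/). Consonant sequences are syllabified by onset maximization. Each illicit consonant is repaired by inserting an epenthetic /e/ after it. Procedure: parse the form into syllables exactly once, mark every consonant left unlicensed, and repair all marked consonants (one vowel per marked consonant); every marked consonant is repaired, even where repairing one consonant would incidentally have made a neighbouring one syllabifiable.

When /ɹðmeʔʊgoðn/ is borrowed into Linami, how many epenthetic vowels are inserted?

The unsyllabifiable consonants are /ɹ/, /ð/, /ð/, /n/; each receives one epenthetic vowel.

4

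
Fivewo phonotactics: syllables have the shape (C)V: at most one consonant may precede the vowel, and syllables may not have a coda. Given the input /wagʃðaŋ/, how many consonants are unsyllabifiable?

The consonants /g/, /ʃ/, /ŋ/ cannot be parsed into a legal (C)V syllable (no codas are permitted; onsets are limited to one consonant).

3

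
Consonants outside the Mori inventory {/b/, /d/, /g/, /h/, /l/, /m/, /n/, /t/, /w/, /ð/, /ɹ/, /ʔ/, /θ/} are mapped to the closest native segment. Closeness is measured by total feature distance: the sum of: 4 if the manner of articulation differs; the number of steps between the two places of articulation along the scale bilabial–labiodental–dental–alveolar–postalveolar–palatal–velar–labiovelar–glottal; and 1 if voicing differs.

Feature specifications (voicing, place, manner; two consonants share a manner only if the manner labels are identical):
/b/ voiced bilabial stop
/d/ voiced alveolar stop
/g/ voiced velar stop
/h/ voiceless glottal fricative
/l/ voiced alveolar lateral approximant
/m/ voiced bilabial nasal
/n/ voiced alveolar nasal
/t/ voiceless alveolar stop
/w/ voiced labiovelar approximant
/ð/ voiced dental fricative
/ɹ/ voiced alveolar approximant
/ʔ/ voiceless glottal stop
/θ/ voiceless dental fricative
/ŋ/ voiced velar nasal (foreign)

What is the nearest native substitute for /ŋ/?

n

/n/ is closest: same manner (nasal), place distance 3 (velar→alveolar), same voicing; total 3. Next closest is /g/ at distance 4.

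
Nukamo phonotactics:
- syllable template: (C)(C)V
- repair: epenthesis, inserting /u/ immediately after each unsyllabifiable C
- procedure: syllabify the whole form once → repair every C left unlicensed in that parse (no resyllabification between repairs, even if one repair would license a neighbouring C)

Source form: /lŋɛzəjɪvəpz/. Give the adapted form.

Syllabifying with onset maximization leaves /p/, /z/ stranded (no codas are permitted; onsets may contain at most 2 consonants).
Inserting the epenthetic vowel yields /p/ → /pu/, /z/ → /zu/.

lŋɛzəjɪvəpuzu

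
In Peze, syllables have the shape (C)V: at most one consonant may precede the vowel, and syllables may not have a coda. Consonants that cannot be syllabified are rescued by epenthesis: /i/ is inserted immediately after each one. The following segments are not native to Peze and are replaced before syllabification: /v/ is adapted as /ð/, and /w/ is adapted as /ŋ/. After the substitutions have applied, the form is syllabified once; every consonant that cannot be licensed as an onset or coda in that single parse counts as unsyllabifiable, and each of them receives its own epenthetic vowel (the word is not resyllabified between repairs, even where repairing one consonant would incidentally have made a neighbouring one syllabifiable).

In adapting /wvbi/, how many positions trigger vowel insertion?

After substitution the input is /ŋðbi/.
The unsyllabifiable consonants are /ŋ/, /ð/; each receives one epenthetic vowel.

2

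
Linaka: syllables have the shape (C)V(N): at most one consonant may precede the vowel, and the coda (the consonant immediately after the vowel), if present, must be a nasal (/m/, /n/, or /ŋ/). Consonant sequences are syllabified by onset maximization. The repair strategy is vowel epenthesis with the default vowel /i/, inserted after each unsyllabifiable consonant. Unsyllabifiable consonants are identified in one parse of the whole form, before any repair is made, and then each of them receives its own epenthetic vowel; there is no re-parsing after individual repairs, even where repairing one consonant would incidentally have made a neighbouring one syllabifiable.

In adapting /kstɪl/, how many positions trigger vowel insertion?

3

The unsyllabifiable consonants are /k/, /s/, /l/; each receives one epenthetic vowel.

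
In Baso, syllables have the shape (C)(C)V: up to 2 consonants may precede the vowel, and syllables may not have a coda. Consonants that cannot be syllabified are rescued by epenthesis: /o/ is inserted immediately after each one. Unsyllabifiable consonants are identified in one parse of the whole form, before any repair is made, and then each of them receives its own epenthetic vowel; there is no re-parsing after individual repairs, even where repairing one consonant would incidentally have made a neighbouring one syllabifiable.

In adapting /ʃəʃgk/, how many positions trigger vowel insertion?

3

The unsyllabifiable consonants are /ʃ/, /g/, /k/; each receives one epenthetic vowel.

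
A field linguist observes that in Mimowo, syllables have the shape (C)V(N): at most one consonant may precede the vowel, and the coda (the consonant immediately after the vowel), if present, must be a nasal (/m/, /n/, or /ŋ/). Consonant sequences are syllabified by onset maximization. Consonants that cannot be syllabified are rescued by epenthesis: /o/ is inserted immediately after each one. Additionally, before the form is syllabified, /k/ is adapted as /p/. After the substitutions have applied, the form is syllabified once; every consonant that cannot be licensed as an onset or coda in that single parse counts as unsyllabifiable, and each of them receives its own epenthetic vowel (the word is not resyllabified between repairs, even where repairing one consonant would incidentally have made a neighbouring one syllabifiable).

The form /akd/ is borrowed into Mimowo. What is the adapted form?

Substitution: /k/ → /p/, giving /apd/.
Under (C)V(N), the unsyllabifiable consonants are /p/, /d/ (only a nasal (/m/, /n/, or /ŋ/) is licensed in coda position; onsets are limited to one consonant).
Epenthesis after each stranded consonant: /p/ → /po/, /d/ → /do/.

apodo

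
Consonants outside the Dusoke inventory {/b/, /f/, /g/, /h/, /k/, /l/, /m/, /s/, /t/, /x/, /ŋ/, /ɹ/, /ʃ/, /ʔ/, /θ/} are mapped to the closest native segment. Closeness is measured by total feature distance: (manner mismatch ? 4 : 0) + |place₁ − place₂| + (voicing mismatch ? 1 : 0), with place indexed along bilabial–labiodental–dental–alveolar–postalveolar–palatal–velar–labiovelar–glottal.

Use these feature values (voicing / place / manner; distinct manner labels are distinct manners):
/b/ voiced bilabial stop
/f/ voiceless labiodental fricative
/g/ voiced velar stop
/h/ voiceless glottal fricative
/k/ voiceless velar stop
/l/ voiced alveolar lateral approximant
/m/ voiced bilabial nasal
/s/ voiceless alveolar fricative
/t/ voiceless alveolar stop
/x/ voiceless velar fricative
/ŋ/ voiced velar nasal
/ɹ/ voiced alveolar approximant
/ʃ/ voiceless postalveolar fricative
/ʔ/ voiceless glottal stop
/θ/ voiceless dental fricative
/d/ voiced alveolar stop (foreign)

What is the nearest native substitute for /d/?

t

/t/ is closest: same manner (stop), place distance 0 (alveolar→alveolar), voicing differs (+1); total 1. Next closest is /b/ at distance 3.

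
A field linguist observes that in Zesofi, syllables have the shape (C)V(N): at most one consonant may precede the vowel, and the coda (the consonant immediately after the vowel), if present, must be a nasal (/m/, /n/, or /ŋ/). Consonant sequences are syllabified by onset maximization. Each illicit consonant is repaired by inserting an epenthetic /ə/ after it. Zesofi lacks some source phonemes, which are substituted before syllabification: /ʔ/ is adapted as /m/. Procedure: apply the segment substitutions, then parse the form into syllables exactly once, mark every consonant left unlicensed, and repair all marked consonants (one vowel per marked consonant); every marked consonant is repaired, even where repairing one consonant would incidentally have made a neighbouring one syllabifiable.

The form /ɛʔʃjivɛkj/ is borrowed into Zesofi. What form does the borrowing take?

Substitution: /ʔ/ → /m/, giving /ɛmʃjivɛkj/.
The consonants /ʃ/, /k/, /j/ cannot be parsed into a legal (C)V(N) syllable (only a nasal (/m/, /n/, or /ŋ/) is licensed in coda position; onsets are limited to one consonant).
Epenthesis after each stranded consonant: /ʃ/ → /ʃə/, /k/ → /kə/, /j/ → /jə/.

ɛmʃəjivɛkəjə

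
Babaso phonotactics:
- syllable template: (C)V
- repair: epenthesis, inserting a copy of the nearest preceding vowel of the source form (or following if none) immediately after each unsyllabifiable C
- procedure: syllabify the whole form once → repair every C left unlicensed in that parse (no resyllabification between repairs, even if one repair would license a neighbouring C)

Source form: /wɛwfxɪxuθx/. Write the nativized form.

wɛwɛfɛxɪxuθuxu

Under (C)V, the unsyllabifiable consonants are /w/, /f/, /θ/, /x/ (no codas are permitted; onsets are limited to one consonant).
Each unlicensed consonant becomes the onset of a new syllable: /w/ → /wɛ/, /f/ → /fɛ/, /θ/ → /θu/, /x/ → /xu/.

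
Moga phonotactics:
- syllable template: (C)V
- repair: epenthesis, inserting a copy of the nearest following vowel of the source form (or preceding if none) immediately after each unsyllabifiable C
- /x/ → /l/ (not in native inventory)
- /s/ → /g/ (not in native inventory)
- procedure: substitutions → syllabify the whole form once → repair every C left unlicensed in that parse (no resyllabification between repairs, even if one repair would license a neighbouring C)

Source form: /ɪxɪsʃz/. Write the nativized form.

ɪlɪgɪʃɪzɪ

Substitution: /x/ → /l/, /s/ → /g/, giving /ɪlɪgʃz/.
The consonants /g/, /ʃ/, /z/ cannot be parsed into a legal (C)V syllable (no codas are permitted; onsets are limited to one consonant).
Each unlicensed consonant becomes the onset of a new syllable: /g/ → /gɪ/, /ʃ/ → /ʃɪ/, /z/ → /zɪ/.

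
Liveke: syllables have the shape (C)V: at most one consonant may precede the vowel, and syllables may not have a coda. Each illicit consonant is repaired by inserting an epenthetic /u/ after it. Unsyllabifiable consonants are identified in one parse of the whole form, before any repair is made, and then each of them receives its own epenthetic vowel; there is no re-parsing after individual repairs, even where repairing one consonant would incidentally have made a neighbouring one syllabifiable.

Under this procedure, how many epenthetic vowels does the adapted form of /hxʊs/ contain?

The unsyllabifiable consonants are /h/, /s/; each receives one epenthetic vowel.

2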